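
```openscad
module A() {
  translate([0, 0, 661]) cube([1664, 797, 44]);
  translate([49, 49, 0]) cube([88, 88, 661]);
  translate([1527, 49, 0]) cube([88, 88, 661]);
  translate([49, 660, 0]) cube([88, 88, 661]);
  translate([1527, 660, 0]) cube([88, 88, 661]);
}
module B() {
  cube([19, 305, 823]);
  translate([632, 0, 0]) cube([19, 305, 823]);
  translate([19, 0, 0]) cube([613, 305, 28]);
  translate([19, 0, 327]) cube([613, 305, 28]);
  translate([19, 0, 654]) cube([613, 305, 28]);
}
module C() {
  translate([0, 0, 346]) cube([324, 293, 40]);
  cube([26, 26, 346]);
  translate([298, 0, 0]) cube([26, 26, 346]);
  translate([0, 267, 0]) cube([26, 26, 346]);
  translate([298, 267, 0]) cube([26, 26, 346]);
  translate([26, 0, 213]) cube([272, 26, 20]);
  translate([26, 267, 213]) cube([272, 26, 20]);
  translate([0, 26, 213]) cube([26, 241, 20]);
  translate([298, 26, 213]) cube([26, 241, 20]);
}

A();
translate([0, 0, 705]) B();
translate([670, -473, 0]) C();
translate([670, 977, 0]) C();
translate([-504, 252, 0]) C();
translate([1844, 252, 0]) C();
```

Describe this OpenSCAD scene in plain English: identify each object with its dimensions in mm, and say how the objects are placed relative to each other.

A is a table: top 1664 mm (x) × 797 mm (y), 44 mm thick, upper face at z = 705 mm, on four 88×88 mm square legs, each inset 49 mm from the nearest pair of top edges, running from z = 0 to the bottom of the top.

B is a bookshelf 651 mm wide overall, 305 mm deep and 823 mm tall. The two sides are 19 mm thick vertical panels. 3 horizontal shelves of 28 mm thickness span between the inner faces of the sides; the lowest shelf sits on the floor and shelves are stacked with a clear vertical gap of 299 mm between each pair.

C is a simple wooden stool: a rectangular seat 324 mm (x) by 293 mm (y), 40 mm thick, top face at z = 386 mm, on four square legs, each 26×26 mm in cross-section. The legs rest on z = 0, each flush with a corner of the seat. Four stretchers, 26 mm wide and 20 mm tall, connect adjacent legs with their undersides at z = 213 mm, each running between the inner faces of the legs it joins and aligned with the legs' outer faces on the other axis.

The bookshelf is on top of the table. Four stools sit around the table at the −y, +y, −x, +x sides.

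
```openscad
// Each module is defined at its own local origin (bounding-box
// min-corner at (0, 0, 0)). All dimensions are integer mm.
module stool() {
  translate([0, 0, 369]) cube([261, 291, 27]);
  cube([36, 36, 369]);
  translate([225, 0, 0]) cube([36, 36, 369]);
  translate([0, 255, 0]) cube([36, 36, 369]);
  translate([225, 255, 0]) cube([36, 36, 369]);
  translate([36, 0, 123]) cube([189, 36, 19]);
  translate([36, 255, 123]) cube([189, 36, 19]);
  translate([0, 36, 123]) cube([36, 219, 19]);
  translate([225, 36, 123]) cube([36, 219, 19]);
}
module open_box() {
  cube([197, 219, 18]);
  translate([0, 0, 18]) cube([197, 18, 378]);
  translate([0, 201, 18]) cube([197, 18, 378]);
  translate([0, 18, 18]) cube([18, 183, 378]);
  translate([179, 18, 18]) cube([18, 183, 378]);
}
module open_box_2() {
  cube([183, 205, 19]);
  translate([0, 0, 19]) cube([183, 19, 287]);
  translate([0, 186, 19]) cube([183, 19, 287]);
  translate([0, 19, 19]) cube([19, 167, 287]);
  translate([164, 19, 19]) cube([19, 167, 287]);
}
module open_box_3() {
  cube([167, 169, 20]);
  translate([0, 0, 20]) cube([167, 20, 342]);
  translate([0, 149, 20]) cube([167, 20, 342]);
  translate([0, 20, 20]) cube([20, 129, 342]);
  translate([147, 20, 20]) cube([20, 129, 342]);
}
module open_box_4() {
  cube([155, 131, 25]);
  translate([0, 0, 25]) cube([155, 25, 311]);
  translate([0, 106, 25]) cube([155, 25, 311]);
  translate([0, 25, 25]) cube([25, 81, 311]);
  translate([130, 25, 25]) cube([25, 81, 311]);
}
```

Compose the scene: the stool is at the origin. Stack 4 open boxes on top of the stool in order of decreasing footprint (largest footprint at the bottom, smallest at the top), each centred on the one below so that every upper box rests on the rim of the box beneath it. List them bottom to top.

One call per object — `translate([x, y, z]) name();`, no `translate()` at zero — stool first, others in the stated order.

stool();
translate([32, 36, 396]) open_box();
translate([39, 43, 792]) open_box_2();
translate([47, 61, 1098]) open_box_3();
translate([53, 80, 1460]) open_box_4();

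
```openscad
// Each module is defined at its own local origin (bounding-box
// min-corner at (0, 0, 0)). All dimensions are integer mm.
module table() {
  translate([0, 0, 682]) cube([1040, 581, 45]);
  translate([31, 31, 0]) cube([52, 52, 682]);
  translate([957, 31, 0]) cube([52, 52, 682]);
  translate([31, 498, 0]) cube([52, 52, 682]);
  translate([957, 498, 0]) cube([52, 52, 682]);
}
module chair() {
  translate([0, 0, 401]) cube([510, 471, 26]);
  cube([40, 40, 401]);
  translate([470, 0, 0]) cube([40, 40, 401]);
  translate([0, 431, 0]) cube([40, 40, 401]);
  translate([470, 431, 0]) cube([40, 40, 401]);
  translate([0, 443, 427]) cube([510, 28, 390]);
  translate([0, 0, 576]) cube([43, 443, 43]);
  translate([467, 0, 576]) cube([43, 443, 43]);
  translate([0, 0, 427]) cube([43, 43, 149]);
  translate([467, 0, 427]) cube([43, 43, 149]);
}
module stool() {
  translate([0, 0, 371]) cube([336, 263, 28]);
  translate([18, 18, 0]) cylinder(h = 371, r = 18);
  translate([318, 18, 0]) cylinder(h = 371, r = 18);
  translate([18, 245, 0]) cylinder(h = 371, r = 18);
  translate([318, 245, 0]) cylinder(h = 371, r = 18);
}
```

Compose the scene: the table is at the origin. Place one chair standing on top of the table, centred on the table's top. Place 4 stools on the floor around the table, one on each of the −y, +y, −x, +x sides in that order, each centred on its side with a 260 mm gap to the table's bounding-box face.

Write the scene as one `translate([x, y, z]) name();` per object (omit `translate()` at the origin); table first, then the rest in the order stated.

table();
translate([265, 55, 727]) chair();
translate([352, -523, 0]) stool();
translate([352, 841, 0]) stool();
translate([-596, 159, 0]) stool();
translate([1300, 159, 0]) stool();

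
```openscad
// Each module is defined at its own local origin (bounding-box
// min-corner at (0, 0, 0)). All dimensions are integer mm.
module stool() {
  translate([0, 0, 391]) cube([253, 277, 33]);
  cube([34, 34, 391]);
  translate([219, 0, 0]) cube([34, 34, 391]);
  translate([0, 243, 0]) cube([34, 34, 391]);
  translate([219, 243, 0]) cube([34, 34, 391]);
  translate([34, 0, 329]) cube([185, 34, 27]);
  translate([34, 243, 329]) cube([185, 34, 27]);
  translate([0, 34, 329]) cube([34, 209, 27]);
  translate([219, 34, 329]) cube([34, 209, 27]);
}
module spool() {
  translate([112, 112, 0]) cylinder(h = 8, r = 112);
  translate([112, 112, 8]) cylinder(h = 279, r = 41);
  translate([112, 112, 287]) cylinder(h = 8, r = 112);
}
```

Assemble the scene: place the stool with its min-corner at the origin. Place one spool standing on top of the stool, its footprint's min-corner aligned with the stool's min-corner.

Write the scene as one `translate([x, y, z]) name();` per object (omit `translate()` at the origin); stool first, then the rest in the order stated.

stool();
translate([0, 0, 424]) spool();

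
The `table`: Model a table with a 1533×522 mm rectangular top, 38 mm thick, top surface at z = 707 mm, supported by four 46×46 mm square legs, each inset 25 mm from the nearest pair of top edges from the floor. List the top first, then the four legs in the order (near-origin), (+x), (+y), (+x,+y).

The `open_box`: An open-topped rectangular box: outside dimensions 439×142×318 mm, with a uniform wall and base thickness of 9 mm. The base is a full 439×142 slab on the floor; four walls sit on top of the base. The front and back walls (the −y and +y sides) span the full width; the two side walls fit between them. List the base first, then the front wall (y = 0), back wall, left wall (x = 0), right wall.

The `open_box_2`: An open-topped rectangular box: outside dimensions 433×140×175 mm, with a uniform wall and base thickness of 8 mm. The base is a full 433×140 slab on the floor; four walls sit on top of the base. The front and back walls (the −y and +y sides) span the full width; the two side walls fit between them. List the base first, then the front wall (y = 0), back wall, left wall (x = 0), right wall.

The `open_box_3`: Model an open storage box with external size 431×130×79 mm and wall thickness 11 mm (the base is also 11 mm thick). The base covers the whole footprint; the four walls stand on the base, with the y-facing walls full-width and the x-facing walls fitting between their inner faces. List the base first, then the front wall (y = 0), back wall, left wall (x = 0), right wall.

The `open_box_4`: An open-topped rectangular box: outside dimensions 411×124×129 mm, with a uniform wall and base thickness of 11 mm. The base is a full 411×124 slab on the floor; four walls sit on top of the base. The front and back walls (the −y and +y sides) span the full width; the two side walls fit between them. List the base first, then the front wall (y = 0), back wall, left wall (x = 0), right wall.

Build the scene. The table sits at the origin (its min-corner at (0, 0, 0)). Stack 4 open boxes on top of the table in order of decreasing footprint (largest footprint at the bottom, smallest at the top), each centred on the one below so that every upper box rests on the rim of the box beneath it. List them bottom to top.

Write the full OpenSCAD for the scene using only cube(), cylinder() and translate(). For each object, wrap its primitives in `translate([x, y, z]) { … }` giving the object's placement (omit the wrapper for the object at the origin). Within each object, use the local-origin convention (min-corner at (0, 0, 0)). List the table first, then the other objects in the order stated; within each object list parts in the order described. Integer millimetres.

translate([0, 0, 669]) cube([1533, 522, 38]);
translate([25, 25, 0]) cube([46, 46, 669]);
translate([1462, 25, 0]) cube([46, 46, 669]);
translate([25, 451, 0]) cube([46, 46, 669]);
translate([1462, 451, 0]) cube([46, 46, 669]);
translate([547, 190, 707]) {
  cube([439, 142, 9]);
  translate([0, 0, 9]) cube([439, 9, 309]);
  translate([0, 133, 9]) cube([439, 9, 309]);
  translate([0, 9, 9]) cube([9, 124, 309]);
  translate([430, 9, 9]) cube([9, 124, 309]);
}
translate([550, 191, 1025]) {
  cube([433, 140, 8]);
  translate([0, 0, 8]) cube([433, 8, 167]);
  translate([0, 132, 8]) cube([433, 8, 167]);
  translate([0, 8, 8]) cube([8, 124, 167]);
  translate([425, 8, 8]) cube([8, 124, 167]);
}
translate([551, 196, 1200]) {
  cube([431, 130, 11]);
  translate([0, 0, 11]) cube([431, 11, 68]);
  translate([0, 119, 11]) cube([431, 11, 68]);
  translate([0, 11, 11]) cube([11, 108, 68]);
  translate([420, 11, 11]) cube([11, 108, 68]);
}
translate([561, 199, 1279]) {
  cube([411, 124, 11]);
  translate([0, 0, 11]) cube([411, 11, 118]);
  translate([0, 113, 11]) cube([411, 11, 118]);
  translate([0, 11, 11]) cube([11, 102, 118]);
  translate([400, 11, 11]) cube([11, 102, 118]);
}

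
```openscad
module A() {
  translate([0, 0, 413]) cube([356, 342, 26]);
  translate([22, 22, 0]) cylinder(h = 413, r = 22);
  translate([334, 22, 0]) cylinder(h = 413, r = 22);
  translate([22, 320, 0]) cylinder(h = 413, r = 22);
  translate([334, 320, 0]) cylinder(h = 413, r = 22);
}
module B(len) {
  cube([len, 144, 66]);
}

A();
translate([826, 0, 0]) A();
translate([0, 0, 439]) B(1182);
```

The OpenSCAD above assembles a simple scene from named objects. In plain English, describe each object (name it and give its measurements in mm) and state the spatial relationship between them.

A is a simple wooden stool: a rectangular seat 356 mm (x) by 342 mm (y), 26 mm thick, top face at z = 439 mm, on four round legs, each 44 mm in diameter. The legs rest on z = 0, each leg's axis is inset half a diameter from the nearest pair of seat edges (so the leg's bounding box is flush with the corner).

B is a rectangular beam 1182 mm long (x), 144 mm deep (y), 66 mm thick (z).

The beam spans the tops of two stools placed 470 mm apart, resting at z = 439 mm.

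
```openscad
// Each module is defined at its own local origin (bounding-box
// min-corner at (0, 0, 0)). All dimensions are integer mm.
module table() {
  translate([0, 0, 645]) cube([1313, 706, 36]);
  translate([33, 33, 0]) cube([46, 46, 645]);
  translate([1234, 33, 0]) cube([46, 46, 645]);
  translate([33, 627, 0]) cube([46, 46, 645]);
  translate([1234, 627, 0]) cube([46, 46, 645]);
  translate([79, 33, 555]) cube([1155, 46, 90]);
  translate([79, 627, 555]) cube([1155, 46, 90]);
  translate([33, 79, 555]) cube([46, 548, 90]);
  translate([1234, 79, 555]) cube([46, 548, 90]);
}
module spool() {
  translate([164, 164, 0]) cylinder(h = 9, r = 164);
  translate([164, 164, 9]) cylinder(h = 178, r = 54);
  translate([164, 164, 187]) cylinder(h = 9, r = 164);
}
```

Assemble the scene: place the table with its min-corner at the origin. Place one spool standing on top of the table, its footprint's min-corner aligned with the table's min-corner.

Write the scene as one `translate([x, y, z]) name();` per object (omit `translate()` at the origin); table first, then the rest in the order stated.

table();
translate([0, 0, 681]) spool();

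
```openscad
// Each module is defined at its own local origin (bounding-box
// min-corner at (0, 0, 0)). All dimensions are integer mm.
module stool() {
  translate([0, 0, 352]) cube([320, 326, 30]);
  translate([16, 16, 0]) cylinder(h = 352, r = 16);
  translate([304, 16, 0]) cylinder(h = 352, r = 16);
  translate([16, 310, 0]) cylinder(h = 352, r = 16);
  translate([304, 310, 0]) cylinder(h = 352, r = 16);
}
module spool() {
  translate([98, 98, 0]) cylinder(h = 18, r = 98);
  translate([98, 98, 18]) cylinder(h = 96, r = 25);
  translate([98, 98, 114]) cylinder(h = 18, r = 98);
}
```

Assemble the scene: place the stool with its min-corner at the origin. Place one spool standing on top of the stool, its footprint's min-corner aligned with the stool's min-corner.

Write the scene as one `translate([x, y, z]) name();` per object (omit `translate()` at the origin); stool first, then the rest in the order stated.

stool();
translate([0, 0, 382]) spool();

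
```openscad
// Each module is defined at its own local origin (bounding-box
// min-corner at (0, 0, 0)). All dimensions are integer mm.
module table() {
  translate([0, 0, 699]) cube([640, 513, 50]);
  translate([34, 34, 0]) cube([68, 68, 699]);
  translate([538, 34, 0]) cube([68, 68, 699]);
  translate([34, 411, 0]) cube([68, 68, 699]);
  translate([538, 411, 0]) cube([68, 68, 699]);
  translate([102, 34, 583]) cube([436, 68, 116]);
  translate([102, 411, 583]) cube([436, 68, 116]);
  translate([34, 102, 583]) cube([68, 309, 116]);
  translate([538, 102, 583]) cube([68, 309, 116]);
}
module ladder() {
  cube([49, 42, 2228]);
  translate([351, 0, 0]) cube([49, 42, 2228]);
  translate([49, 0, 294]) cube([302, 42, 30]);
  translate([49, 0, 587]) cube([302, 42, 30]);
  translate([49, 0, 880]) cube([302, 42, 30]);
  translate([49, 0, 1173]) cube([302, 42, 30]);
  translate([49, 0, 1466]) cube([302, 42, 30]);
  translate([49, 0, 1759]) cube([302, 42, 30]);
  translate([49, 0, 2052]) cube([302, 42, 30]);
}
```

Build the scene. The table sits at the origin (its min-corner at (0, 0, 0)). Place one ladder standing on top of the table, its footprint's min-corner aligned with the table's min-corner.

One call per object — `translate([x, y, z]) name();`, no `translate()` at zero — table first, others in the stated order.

table();
translate([0, 0, 749]) ladder();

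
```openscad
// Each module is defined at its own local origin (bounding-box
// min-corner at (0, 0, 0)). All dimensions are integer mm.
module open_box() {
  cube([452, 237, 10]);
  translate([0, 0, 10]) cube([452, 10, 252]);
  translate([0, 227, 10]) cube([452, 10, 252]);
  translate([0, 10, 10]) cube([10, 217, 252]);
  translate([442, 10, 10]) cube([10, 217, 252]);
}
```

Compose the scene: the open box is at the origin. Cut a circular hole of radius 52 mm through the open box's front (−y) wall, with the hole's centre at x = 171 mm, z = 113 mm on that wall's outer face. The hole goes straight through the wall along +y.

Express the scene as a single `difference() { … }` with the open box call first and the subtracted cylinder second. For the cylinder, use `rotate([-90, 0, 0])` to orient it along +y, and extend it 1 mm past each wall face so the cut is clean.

difference() {
  open_box();
  translate([171, -1, 113]) rotate([-90, 0, 0]) cylinder(h = 12, r = 52);
}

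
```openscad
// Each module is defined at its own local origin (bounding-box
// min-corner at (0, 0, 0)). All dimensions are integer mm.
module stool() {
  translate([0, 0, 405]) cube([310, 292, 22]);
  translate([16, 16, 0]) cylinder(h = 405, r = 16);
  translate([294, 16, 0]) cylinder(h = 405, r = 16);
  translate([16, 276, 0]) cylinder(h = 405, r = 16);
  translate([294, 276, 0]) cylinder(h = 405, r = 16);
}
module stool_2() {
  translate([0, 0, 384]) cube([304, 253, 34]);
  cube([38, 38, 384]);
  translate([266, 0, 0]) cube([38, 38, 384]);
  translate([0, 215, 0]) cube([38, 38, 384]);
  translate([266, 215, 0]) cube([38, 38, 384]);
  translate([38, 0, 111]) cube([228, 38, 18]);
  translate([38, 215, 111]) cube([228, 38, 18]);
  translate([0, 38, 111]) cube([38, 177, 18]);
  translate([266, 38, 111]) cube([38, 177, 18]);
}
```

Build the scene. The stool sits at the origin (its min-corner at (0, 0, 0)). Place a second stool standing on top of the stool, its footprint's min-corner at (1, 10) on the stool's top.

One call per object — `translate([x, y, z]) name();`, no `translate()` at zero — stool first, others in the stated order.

stool();
translate([1, 10, 427]) stool_2();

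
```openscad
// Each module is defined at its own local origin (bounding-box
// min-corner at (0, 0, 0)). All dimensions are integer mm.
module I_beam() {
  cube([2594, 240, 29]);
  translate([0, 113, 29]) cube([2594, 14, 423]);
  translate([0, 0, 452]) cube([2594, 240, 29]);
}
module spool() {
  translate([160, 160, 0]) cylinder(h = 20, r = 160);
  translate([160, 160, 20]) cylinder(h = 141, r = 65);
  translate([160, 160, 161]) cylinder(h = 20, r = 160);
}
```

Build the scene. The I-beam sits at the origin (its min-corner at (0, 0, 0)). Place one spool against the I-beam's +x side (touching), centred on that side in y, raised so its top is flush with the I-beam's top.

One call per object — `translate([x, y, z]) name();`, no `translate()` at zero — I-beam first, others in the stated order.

I_beam();
translate([2594, -40, 300]) spool();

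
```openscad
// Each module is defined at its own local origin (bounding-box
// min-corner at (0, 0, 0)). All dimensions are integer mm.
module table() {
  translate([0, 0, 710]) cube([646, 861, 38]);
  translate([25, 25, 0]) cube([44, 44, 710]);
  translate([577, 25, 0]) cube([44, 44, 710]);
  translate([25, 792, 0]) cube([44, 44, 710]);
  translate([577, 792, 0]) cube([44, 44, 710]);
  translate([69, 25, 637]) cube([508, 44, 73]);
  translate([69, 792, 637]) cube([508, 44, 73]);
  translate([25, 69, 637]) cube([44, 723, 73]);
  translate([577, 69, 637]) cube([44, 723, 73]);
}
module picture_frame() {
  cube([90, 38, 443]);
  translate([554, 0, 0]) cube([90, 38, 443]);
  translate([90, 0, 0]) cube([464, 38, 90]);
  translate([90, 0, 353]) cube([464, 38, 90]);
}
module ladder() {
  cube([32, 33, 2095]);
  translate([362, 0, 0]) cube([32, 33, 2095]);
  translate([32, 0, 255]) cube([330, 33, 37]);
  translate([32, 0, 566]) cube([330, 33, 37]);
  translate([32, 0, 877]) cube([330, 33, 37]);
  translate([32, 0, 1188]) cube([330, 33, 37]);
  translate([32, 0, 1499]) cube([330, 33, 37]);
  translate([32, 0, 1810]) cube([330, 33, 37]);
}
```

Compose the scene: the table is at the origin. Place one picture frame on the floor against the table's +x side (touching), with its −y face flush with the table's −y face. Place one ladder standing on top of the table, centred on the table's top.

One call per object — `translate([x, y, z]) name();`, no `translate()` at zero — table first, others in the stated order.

table();
translate([646, 0, 0]) picture_frame();
translate([126, 414, 748]) ladder();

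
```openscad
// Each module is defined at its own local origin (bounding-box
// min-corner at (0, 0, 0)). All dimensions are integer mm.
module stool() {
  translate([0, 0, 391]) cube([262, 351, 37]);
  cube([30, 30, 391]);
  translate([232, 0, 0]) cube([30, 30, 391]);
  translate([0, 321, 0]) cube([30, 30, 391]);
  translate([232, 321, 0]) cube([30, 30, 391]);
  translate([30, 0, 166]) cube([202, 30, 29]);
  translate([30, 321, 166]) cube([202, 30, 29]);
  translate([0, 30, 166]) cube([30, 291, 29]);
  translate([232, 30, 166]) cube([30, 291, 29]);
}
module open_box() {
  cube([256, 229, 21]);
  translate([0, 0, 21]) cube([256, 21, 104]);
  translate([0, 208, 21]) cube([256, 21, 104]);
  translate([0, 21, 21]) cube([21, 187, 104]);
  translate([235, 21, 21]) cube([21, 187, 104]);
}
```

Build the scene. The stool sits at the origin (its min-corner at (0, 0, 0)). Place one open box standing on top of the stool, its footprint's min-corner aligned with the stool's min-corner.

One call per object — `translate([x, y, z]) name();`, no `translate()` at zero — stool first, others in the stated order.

stool();
translate([0, 0, 428]) open_box();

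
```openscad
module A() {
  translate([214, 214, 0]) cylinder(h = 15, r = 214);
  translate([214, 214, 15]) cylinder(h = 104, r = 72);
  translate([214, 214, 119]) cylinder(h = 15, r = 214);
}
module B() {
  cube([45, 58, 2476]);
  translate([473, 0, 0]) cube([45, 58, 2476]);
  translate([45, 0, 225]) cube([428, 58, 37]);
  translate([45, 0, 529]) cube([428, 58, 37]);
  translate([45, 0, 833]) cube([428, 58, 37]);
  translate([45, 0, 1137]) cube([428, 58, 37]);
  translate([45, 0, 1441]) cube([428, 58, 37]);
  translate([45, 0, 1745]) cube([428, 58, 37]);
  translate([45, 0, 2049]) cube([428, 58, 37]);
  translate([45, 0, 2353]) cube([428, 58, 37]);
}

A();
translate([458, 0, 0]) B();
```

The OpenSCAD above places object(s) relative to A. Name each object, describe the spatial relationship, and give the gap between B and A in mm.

A is a spool. B is a ladder. The ladder is on the floor beside the spool on its +x side. The gap between the ladder and the spool is 30 mm.

The ladder's nearest face is 30 mm from the spool's +x face.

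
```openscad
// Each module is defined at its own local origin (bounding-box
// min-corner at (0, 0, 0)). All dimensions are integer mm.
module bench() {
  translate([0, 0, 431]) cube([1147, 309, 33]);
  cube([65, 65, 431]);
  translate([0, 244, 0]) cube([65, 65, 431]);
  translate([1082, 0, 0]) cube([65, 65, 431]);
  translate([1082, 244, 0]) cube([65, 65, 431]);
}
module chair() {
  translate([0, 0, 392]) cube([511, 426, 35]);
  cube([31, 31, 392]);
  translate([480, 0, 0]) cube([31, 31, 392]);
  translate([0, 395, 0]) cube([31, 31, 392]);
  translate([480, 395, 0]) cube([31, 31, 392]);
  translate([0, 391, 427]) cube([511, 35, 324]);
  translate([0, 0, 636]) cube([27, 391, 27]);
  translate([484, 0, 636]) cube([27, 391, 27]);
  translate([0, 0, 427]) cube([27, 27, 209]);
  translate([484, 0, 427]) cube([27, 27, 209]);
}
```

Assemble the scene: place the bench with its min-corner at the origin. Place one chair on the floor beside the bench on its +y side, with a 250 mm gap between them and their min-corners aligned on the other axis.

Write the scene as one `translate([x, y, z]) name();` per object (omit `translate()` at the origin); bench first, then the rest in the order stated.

bench();
translate([0, 559, 0]) chair();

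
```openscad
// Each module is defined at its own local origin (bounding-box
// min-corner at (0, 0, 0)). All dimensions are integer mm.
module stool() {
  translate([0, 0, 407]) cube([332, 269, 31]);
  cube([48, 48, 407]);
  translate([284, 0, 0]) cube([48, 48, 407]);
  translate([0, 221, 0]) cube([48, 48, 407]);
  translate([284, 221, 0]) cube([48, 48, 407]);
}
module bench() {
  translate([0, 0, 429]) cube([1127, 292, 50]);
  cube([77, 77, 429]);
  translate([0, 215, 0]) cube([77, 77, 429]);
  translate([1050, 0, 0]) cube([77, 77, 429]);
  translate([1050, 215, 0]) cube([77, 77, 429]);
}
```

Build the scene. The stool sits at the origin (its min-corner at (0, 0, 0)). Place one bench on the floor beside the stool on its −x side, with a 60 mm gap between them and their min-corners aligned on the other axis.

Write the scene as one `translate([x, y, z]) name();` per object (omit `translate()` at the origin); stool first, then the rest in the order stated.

stool();
translate([-1187, 0, 0]) bench();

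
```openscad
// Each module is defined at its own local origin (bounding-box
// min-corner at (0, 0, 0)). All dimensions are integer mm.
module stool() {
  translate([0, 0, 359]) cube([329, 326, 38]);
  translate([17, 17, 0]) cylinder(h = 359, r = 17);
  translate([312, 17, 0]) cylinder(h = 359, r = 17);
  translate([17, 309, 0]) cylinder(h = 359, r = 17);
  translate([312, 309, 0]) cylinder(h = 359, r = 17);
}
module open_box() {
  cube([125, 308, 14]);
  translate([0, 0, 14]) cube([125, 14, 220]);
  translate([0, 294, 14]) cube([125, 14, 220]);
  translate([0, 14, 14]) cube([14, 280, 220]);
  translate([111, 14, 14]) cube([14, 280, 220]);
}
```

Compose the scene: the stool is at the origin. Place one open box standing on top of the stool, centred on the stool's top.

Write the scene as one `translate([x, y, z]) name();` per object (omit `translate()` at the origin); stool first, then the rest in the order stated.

stool();
translate([102, 9, 397]) open_box();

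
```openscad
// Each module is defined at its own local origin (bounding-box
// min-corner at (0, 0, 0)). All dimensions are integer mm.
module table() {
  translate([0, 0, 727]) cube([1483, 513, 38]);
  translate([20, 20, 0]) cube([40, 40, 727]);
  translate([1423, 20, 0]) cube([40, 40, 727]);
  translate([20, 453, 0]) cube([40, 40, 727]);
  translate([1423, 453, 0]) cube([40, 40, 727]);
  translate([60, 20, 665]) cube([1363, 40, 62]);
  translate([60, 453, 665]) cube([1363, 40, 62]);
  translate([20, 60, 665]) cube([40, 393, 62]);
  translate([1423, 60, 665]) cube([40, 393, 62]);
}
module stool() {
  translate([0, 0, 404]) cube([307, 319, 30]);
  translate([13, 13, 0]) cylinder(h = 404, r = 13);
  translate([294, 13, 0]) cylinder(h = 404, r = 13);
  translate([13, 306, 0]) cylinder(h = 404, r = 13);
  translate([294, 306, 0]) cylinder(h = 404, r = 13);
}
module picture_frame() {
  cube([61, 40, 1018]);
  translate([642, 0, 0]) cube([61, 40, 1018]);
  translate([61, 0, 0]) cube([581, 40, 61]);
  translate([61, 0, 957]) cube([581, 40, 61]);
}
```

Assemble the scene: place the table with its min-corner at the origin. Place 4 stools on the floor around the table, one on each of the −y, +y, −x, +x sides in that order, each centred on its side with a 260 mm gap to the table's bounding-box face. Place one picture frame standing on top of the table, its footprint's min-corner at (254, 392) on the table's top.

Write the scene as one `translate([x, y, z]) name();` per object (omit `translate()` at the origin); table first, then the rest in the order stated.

table();
translate([588, -579, 0]) stool();
translate([588, 773, 0]) stool();
translate([-567, 97, 0]) stool();
translate([1743, 97, 0]) stool();
translate([254, 392, 765]) picture_frame();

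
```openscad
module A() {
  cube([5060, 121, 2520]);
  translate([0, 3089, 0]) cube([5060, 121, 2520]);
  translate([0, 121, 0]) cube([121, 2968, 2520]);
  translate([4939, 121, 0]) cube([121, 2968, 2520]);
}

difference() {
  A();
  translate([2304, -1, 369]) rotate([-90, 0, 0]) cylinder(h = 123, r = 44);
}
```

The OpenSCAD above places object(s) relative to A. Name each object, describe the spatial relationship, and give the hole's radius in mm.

The subtracted cylinder has r = 44 mm.

A is a house frame. The house frame has a circular hole through its front wall. The hole's radius is 44 mm.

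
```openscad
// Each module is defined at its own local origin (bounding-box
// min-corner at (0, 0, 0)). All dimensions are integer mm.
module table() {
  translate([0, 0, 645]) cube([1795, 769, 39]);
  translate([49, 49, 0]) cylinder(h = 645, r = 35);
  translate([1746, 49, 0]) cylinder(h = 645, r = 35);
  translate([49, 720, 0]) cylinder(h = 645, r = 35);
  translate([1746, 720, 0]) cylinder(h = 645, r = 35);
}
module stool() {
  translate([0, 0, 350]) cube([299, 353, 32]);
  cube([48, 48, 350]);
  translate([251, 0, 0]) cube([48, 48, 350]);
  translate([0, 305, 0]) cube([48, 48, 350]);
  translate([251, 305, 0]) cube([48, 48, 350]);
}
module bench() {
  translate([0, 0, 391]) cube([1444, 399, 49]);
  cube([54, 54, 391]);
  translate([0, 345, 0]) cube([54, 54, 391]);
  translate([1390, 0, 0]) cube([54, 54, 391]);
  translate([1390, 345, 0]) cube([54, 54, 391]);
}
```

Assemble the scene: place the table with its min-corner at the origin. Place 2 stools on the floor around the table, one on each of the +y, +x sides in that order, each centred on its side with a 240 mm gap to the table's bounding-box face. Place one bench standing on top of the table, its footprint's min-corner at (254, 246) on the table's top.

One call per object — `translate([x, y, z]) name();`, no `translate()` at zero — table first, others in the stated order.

table();
translate([748, 1009, 0]) stool();
translate([2035, 208, 0]) stool();
translate([254, 246, 684]) bench();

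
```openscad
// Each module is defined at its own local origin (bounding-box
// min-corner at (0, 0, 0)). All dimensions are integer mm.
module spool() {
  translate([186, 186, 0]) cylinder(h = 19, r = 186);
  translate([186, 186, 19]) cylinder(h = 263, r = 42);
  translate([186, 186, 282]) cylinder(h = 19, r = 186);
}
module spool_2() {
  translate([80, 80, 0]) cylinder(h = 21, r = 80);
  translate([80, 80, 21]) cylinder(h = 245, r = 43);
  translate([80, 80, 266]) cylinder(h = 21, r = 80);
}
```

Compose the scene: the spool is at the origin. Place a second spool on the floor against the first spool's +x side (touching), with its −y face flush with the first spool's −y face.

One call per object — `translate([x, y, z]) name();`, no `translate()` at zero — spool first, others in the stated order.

spool();
translate([372, 0, 0]) spool_2();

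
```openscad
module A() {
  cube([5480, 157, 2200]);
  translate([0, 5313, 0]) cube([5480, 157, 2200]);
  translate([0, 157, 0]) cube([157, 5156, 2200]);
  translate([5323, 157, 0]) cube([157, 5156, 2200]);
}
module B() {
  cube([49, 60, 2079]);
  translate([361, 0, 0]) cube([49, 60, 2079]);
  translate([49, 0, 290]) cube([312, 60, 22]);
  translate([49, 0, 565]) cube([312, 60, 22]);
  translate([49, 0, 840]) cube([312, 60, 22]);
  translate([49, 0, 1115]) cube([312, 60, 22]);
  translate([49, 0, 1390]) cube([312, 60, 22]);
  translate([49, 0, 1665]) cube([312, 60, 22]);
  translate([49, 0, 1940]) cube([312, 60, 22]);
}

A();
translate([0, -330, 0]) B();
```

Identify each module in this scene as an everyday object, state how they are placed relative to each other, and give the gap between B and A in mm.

A is a house frame. B is a ladder. The ladder is on the floor beside the house frame on its −y side. The gap between the ladder and the house frame is 270 mm.

The ladder's nearest face is 270 mm from the house frame's −y face.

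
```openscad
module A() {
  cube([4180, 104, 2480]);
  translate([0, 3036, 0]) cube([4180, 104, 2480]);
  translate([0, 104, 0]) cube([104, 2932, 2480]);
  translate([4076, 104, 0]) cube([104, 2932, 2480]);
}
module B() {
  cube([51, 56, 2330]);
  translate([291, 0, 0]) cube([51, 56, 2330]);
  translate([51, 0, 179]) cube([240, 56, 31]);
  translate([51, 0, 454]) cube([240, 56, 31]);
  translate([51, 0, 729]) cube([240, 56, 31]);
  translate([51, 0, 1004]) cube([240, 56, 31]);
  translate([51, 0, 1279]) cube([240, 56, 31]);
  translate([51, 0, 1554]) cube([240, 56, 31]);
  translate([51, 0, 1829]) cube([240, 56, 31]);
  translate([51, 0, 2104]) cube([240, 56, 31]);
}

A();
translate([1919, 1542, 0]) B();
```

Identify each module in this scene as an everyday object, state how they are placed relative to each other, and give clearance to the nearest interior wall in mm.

Clearances: x = 1815, y = 1438; minimum 1438 mm.

A is a house frame. B is a ladder. The ladder sits inside the house frame, centred. The clearance to the nearest interior wall is 1438 mm.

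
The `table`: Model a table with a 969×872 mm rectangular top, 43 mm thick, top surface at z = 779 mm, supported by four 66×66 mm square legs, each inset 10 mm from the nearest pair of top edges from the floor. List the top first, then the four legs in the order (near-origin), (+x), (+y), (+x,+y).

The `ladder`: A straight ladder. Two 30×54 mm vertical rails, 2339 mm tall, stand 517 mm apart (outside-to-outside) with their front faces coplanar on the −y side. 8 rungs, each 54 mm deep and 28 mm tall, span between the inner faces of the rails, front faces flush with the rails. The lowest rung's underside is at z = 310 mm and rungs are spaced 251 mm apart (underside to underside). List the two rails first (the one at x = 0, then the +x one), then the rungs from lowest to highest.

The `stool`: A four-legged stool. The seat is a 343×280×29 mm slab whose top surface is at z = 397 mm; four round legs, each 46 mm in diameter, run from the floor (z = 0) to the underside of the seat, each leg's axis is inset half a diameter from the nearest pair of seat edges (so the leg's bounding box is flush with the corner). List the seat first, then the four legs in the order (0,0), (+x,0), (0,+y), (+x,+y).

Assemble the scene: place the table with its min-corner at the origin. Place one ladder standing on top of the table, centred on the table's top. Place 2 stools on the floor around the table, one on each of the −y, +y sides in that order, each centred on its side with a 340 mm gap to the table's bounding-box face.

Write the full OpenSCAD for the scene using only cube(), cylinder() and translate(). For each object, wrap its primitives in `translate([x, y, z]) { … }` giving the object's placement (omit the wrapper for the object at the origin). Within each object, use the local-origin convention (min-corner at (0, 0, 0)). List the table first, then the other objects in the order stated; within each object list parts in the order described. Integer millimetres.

translate([0, 0, 736]) cube([969, 872, 43]);
translate([10, 10, 0]) cube([66, 66, 736]);
translate([893, 10, 0]) cube([66, 66, 736]);
translate([10, 796, 0]) cube([66, 66, 736]);
translate([893, 796, 0]) cube([66, 66, 736]);
translate([226, 409, 779]) {
  cube([30, 54, 2339]);
  translate([487, 0, 0]) cube([30, 54, 2339]);
  translate([30, 0, 310]) cube([457, 54, 28]);
  translate([30, 0, 561]) cube([457, 54, 28]);
  translate([30, 0, 812]) cube([457, 54, 28]);
  translate([30, 0, 1063]) cube([457, 54, 28]);
  translate([30, 0, 1314]) cube([457, 54, 28]);
  translate([30, 0, 1565]) cube([457, 54, 28]);
  translate([30, 0, 1816]) cube([457, 54, 28]);
  translate([30, 0, 2067]) cube([457, 54, 28]);
}
translate([313, -620, 0]) {
  translate([0, 0, 368]) cube([343, 280, 29]);
  translate([23, 23, 0]) cylinder(h = 368, r = 23);
  translate([320, 23, 0]) cylinder(h = 368, r = 23);
  translate([23, 257, 0]) cylinder(h = 368, r = 23);
  translate([320, 257, 0]) cylinder(h = 368, r = 23);
}
translate([313, 1212, 0]) {
  translate([0, 0, 368]) cube([343, 280, 29]);
  translate([23, 23, 0]) cylinder(h = 368, r = 23);
  translate([320, 23, 0]) cylinder(h = 368, r = 23);
  translate([23, 257, 0]) cylinder(h = 368, r = 23);
  translate([320, 257, 0]) cylinder(h = 368, r = 23);
}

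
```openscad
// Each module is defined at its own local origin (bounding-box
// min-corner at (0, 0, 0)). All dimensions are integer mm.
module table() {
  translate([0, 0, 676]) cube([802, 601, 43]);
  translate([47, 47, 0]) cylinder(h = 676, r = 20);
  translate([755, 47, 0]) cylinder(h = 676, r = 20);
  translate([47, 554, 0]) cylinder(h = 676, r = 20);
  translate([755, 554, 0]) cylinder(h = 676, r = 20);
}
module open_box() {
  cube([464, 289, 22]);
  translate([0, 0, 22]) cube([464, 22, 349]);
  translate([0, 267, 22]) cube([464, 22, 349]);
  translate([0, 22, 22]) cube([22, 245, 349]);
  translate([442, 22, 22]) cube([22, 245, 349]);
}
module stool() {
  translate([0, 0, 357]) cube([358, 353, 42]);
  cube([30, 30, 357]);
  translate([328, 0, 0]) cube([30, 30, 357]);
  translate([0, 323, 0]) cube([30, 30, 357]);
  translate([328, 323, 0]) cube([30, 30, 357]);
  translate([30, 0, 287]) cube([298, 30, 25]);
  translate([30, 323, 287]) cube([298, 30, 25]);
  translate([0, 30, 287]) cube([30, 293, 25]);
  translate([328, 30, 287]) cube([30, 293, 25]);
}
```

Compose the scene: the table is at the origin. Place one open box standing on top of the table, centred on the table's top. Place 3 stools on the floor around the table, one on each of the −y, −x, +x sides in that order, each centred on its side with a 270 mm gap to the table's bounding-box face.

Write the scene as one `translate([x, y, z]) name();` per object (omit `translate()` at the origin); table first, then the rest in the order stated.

table();
translate([169, 156, 719]) open_box();
translate([222, -623, 0]) stool();
translate([-628, 124, 0]) stool();
translate([1072, 124, 0]) stool();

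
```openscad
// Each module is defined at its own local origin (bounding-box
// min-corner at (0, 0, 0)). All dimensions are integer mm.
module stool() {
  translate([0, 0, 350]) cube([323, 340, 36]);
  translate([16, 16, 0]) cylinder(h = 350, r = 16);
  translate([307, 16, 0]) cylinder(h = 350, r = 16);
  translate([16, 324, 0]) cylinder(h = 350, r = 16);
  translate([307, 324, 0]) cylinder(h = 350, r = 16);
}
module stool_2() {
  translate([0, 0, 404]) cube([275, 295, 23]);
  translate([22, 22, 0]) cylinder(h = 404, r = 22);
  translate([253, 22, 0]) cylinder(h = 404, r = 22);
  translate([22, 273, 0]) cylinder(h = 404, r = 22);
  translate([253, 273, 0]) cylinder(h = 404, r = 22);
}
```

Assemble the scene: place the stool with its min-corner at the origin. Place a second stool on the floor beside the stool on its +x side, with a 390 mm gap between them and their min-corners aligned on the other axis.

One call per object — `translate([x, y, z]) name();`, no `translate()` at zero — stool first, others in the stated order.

stool();
translate([713, 0, 0]) stool_2();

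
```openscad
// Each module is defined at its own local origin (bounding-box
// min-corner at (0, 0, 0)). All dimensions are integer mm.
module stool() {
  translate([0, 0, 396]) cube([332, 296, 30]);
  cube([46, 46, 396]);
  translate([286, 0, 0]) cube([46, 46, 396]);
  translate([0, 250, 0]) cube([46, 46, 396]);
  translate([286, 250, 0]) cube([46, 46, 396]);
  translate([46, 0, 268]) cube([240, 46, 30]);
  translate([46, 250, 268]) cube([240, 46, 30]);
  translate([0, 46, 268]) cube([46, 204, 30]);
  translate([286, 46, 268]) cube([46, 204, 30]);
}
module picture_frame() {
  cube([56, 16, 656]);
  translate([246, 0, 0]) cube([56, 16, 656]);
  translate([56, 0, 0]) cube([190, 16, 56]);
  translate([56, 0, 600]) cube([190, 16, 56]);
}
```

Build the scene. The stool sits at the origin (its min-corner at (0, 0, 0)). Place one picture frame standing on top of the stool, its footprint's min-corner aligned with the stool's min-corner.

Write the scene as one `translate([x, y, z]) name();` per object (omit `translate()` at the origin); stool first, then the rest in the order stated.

stool();
translate([0, 0, 426]) picture_frame();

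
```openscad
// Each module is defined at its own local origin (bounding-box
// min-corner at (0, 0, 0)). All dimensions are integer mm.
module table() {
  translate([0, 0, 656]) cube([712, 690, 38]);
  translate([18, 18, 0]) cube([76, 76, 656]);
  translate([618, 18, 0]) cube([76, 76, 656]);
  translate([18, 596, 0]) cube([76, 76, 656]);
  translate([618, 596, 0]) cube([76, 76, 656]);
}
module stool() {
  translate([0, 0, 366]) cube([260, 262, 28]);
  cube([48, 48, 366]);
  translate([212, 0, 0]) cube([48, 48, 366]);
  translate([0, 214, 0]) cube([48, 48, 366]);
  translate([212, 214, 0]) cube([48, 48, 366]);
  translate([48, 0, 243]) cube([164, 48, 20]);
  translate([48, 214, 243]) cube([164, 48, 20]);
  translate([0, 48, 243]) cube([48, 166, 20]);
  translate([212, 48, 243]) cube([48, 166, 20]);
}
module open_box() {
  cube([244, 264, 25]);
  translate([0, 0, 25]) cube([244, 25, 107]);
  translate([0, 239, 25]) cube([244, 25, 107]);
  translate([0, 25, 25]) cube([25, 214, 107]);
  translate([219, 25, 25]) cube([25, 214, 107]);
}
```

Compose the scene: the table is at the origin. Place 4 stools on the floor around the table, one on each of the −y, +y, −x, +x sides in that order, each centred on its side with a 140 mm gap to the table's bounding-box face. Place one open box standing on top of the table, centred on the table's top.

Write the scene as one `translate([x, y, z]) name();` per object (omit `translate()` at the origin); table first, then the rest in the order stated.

table();
translate([226, -402, 0]) stool();
translate([226, 830, 0]) stool();
translate([-400, 214, 0]) stool();
translate([852, 214, 0]) stool();
translate([234, 213, 694]) open_box();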